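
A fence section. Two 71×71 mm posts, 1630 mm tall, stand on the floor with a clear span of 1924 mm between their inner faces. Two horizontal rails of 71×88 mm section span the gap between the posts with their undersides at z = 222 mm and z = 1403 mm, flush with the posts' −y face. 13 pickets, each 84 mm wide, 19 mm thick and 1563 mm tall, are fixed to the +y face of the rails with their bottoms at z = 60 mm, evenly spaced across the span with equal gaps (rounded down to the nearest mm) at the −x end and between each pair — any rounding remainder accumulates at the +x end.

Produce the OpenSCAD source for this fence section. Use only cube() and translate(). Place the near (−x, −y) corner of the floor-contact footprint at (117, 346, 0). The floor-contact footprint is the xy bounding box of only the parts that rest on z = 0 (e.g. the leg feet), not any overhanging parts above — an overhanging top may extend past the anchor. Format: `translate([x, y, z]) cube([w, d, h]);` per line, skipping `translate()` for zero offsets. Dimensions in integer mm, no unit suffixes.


translate([117, 346, 0]) cube([71, 71, 1630]);
translate([2112, 346, 0]) cube([71, 71, 1630]);
translate([188, 346, 222]) cube([1924, 71, 88]);
translate([188, 346, 1403]) cube([1924, 71, 88]);
translate([247, 417, 60]) cube([84, 19, 1563]);
translate([390, 417, 60]) cube([84, 19, 1563]);
translate([533, 417, 60]) cube([84, 19, 1563]);
translate([676, 417, 60]) cube([84, 19, 1563]);
translate([819, 417, 60]) cube([84, 19, 1563]);
translate([962, 417, 60]) cube([84, 19, 1563]);
translate([1105, 417, 60]) cube([84, 19, 1563]);
translate([1248, 417, 60]) cube([84, 19, 1563]);
translate([1391, 417, 60]) cube([84, 19, 1563]);
translate([1534, 417, 60]) cube([84, 19, 1563]);
translate([1677, 417, 60]) cube([84, 19, 1563]);
translate([1820, 417, 60]) cube([84, 19, 1563]);
translate([1963, 417, 60]) cube([84, 19, 1563]);


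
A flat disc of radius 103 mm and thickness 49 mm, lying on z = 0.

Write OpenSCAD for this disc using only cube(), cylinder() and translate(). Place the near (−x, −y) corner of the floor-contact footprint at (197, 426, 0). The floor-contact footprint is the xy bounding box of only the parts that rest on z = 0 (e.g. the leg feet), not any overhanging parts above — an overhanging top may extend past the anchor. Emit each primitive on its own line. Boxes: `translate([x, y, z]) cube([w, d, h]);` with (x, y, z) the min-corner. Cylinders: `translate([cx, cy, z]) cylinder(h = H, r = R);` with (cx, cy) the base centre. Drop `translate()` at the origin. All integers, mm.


translate([300, 529, 0]) cylinder(h = 49, r = 103);


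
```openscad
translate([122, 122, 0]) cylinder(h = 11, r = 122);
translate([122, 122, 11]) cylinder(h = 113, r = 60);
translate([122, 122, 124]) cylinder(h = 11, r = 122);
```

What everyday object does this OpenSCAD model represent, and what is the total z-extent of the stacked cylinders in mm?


A spool. The overall height is 135 mm.

Three coaxial cylinders, large–small–large — a spool. Two 11 mm flanges and a 113 mm core give 11 + 113 + 11 = 135 mm.


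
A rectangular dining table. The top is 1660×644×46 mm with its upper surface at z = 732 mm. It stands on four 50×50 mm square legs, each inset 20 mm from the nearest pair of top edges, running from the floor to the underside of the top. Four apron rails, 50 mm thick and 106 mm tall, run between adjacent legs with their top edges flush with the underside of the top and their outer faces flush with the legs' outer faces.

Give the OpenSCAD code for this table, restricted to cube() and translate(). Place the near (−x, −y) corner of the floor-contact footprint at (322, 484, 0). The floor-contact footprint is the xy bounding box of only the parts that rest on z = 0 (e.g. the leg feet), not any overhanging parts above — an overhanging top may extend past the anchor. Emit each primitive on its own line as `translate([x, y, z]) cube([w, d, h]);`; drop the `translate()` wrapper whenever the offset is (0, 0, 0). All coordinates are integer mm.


translate([302, 464, 686]) cube([1660, 644, 46]);
translate([322, 484, 0]) cube([50, 50, 686]);
translate([1892, 484, 0]) cube([50, 50, 686]);
translate([322, 1038, 0]) cube([50, 50, 686]);
translate([1892, 1038, 0]) cube([50, 50, 686]);
translate([372, 484, 580]) cube([1520, 50, 106]);
translate([372, 1038, 580]) cube([1520, 50, 106]);
translate([322, 534, 580]) cube([50, 504, 106]);
translate([1892, 534, 580]) cube([50, 504, 106]);


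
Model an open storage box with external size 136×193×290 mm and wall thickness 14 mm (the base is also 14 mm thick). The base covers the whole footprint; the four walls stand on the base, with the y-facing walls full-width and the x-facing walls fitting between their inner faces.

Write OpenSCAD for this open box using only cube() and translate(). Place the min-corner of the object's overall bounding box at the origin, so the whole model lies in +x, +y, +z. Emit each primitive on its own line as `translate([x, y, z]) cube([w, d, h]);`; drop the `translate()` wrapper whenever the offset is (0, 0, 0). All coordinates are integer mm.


cube([136, 193, 14]);
translate([0, 0, 14]) cube([136, 14, 276]);
translate([0, 179, 14]) cube([136, 14, 276]);
translate([0, 14, 14]) cube([14, 165, 276]);
translate([122, 14, 14]) cube([14, 165, 276]);


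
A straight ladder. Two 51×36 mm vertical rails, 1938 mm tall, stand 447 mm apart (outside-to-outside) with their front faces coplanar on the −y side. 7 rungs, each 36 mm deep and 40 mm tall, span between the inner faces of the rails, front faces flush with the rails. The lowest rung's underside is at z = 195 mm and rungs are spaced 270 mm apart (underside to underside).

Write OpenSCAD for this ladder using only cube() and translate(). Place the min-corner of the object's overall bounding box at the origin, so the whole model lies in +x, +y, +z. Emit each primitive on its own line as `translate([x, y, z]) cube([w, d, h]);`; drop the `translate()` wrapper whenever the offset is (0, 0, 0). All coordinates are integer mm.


cube([51, 36, 1938]);
translate([396, 0, 0]) cube([51, 36, 1938]);
translate([51, 0, 195]) cube([345, 36, 40]);
translate([51, 0, 465]) cube([345, 36, 40]);
translate([51, 0, 735]) cube([345, 36, 40]);
translate([51, 0, 1005]) cube([345, 36, 40]);
translate([51, 0, 1275]) cube([345, 36, 40]);
translate([51, 0, 1545]) cube([345, 36, 40]);
translate([51, 0, 1815]) cube([345, 36, 40]);


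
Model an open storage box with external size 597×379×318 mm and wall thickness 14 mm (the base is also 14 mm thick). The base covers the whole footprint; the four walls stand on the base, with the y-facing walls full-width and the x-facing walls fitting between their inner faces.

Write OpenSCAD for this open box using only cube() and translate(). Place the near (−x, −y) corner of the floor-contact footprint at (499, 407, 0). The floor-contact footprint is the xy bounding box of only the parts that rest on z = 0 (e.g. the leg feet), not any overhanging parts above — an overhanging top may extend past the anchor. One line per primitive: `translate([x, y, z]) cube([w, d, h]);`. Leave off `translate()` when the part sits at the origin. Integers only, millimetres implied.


translate([499, 407, 0]) cube([597, 379, 14]);
translate([499, 407, 14]) cube([597, 14, 304]);
translate([499, 772, 14]) cube([597, 14, 304]);
translate([499, 421, 14]) cube([14, 351, 304]);
translate([1082, 421, 14]) cube([14, 351, 304]);


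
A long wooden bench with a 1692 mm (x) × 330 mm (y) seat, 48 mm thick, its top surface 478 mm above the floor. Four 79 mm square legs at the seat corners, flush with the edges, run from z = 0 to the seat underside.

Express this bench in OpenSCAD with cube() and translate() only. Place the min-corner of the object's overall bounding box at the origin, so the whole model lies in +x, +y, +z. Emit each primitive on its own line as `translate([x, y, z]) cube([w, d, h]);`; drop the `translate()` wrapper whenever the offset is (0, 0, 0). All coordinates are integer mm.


translate([0, 0, 430]) cube([1692, 330, 48]);
cube([79, 79, 430]);
translate([0, 251, 0]) cube([79, 79, 430]);
translate([1613, 0, 0]) cube([79, 79, 430]);
translate([1613, 251, 0]) cube([79, 79, 430]);


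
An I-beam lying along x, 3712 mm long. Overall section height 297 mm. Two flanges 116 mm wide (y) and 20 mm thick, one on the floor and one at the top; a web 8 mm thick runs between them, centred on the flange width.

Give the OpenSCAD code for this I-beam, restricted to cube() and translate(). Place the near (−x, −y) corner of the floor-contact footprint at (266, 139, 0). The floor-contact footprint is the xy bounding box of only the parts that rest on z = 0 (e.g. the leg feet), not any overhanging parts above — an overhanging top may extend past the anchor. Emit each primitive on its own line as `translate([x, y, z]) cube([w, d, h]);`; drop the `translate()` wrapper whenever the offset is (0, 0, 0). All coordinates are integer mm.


translate([266, 139, 0]) cube([3712, 116, 20]);
translate([266, 193, 20]) cube([3712, 8, 257]);
translate([266, 139, 277]) cube([3712, 116, 20]);


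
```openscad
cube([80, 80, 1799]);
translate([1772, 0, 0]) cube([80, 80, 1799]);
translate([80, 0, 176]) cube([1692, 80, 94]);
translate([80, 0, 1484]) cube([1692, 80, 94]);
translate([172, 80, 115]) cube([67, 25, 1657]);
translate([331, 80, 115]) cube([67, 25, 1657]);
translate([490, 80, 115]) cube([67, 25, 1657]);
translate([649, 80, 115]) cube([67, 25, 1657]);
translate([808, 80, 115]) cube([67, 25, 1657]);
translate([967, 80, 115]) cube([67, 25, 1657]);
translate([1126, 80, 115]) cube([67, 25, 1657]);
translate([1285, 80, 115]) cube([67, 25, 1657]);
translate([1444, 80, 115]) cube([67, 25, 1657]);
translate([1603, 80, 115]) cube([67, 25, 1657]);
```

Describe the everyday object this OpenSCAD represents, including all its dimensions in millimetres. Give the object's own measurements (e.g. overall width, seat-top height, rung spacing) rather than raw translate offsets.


A fence section. Two 80×80 mm posts, 1799 mm tall, stand on the floor with a clear span of 1692 mm between their inner faces. Two horizontal rails of 80×94 mm section span the gap between the posts with their undersides at z = 176 mm and z = 1484 mm, flush with the posts' −y face. 10 pickets, each 67 mm wide, 25 mm thick and 1657 mm tall, are fixed to the +y face of the rails with their bottoms at z = 115 mm, spaced across the span with a 92 mm gap after the −x post and between neighbouring pickets, with 102 mm left before the +x post.


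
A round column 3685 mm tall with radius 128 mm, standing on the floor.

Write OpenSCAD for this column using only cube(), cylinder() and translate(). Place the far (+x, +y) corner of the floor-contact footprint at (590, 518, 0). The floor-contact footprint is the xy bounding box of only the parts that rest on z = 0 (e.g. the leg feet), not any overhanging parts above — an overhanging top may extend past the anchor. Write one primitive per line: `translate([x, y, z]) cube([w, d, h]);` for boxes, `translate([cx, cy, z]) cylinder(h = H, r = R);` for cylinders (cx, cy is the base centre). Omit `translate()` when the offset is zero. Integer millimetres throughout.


translate([462, 390, 0]) cylinder(h = 3685, r = 128);


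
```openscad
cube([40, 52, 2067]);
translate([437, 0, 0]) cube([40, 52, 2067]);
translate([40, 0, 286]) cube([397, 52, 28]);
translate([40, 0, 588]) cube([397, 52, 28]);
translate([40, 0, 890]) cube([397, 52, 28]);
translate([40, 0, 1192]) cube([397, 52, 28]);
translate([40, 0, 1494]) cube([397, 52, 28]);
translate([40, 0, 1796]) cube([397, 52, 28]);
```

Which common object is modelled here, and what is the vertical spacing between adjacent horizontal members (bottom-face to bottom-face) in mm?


A ladder. The rung spacing is 302 mm.

Two tall 40×52 posts with 6 short bars between them — a ladder. Adjacent rungs sit at z = 286 and z = 588, so the spacing is 588 − 286 = 302 mm.


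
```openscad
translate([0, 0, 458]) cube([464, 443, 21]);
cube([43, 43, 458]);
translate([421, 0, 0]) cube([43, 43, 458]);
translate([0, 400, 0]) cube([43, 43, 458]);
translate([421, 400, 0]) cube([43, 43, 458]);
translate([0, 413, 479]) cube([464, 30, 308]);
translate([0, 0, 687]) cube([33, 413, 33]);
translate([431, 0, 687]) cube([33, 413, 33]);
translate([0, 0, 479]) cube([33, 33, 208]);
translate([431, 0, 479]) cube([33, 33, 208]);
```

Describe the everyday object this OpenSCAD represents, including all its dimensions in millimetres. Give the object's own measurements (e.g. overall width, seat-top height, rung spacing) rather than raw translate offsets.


A chair. The seat is a 464×443×21 mm slab with its top at z = 479 mm, on four 43×43 mm corner legs (flush with the seat edges, standing on z = 0). A flat backrest 30 mm thick, 308 mm tall, spans the full seat width and rises from the seat top along its +y edge, rear face flush with the rear of the seat. Two armrests of 33×33 mm section run along each side from the seat's front edge to the front of the backrest, top faces 241 mm above the seat top and outer faces flush with the seat's x-edges; a 33×33 mm post under the front of each armrest stands on the seat at the front corner.


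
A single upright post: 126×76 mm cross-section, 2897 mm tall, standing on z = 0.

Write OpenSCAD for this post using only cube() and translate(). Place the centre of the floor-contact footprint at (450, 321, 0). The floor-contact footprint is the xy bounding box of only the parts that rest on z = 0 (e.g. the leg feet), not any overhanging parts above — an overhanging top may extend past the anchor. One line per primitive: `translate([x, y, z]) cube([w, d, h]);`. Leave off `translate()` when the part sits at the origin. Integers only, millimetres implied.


translate([387, 283, 0]) cube([126, 76, 2897]);


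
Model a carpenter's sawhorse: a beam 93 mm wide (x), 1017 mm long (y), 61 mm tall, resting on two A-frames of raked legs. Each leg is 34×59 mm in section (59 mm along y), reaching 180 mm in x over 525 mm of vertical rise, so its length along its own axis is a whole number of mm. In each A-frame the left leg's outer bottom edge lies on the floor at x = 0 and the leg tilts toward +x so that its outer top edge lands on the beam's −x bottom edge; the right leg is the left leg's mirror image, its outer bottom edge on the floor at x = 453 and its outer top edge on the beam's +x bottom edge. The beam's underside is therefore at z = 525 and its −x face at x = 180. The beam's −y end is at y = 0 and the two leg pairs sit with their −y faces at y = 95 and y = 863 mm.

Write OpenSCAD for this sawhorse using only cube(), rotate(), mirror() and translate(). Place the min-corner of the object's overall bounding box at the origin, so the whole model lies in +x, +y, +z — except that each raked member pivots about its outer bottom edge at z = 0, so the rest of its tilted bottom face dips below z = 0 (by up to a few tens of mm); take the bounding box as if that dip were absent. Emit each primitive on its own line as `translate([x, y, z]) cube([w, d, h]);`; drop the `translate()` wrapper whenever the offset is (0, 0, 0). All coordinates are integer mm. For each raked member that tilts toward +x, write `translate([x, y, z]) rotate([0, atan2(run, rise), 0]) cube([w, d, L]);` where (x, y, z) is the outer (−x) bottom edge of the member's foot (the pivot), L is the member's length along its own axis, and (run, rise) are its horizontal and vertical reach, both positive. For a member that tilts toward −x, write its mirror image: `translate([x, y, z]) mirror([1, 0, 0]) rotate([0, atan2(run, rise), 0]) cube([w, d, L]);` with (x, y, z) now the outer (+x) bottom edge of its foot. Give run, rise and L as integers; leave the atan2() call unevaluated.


translate([180, 0, 525]) cube([93, 1017, 61]);
translate([0, 95, 0]) rotate([0, atan2(180, 525), 0]) cube([34, 59, 555]);
translate([453, 95, 0]) mirror([1, 0, 0]) rotate([0, atan2(180, 525), 0]) cube([34, 59, 555]);
translate([0, 863, 0]) rotate([0, atan2(180, 525), 0]) cube([34, 59, 555]);
translate([453, 863, 0]) mirror([1, 0, 0]) rotate([0, atan2(180, 525), 0]) cube([34, 59, 555]);


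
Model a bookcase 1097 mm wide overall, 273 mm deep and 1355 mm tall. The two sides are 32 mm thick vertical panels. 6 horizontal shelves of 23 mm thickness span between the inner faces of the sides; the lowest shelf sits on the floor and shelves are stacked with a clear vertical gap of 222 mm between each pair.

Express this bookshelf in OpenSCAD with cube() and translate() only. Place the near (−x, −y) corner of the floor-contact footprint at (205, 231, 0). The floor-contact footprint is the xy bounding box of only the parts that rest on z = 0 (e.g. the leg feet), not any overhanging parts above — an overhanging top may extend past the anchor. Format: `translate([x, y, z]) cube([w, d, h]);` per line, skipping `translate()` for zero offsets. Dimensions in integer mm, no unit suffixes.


translate([205, 231, 0]) cube([32, 273, 1355]);
translate([1270, 231, 0]) cube([32, 273, 1355]);
translate([237, 231, 0]) cube([1033, 273, 23]);
translate([237, 231, 245]) cube([1033, 273, 23]);
translate([237, 231, 490]) cube([1033, 273, 23]);
translate([237, 231, 735]) cube([1033, 273, 23]);
translate([237, 231, 980]) cube([1033, 273, 23]);
translate([237, 231, 1225]) cube([1033, 273, 23]);


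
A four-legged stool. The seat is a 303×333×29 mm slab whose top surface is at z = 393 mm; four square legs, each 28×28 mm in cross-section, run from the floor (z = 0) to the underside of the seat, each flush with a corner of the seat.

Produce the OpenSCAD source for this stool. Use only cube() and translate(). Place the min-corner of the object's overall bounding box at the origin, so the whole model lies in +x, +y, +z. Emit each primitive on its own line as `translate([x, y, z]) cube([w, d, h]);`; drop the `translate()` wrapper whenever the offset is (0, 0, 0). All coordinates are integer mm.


// leg_h = 393 - 29 = 364
translate([0, 0, 364]) cube([303, 333, 29]);
cube([28, 28, 364]);
translate([275, 0, 0]) cube([28, 28, 364]);
translate([0, 305, 0]) cube([28, 28, 364]);
translate([275, 305, 0]) cube([28, 28, 364]);


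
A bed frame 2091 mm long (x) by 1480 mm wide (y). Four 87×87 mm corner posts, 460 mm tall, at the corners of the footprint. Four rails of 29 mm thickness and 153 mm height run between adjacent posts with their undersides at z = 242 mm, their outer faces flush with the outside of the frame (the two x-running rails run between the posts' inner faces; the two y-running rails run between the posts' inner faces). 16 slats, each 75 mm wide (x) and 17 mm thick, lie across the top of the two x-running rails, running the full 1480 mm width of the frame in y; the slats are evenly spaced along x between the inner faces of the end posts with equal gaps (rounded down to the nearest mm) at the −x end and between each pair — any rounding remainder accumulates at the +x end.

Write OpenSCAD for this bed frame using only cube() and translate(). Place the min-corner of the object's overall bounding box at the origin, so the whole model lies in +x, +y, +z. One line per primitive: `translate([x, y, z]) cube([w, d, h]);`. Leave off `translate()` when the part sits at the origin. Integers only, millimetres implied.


cube([87, 87, 460]);
translate([0, 1393, 0]) cube([87, 87, 460]);
translate([2004, 0, 0]) cube([87, 87, 460]);
translate([2004, 1393, 0]) cube([87, 87, 460]);
translate([87, 0, 242]) cube([1917, 29, 153]);
translate([87, 1451, 242]) cube([1917, 29, 153]);
translate([0, 87, 242]) cube([29, 1306, 153]);
translate([2062, 87, 242]) cube([29, 1306, 153]);
translate([129, 0, 395]) cube([75, 1480, 17]);
translate([246, 0, 395]) cube([75, 1480, 17]);
translate([363, 0, 395]) cube([75, 1480, 17]);
translate([480, 0, 395]) cube([75, 1480, 17]);
translate([597, 0, 395]) cube([75, 1480, 17]);
translate([714, 0, 395]) cube([75, 1480, 17]);
translate([831, 0, 395]) cube([75, 1480, 17]);
translate([948, 0, 395]) cube([75, 1480, 17]);
translate([1065, 0, 395]) cube([75, 1480, 17]);
translate([1182, 0, 395]) cube([75, 1480, 17]);
translate([1299, 0, 395]) cube([75, 1480, 17]);
translate([1416, 0, 395]) cube([75, 1480, 17]);
translate([1533, 0, 395]) cube([75, 1480, 17]);
translate([1650, 0, 395]) cube([75, 1480, 17]);
translate([1767, 0, 395]) cube([75, 1480, 17]);
translate([1884, 0, 395]) cube([75, 1480, 17]);


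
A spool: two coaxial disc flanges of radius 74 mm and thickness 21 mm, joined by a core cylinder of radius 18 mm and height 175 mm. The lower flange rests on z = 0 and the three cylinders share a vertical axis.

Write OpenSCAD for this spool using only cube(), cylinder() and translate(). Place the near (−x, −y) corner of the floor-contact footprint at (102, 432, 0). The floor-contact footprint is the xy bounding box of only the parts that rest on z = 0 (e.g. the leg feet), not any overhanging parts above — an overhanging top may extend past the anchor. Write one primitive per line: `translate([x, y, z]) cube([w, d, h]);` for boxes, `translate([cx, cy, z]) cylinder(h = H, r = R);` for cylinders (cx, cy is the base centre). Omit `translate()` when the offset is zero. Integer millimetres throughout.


translate([176, 506, 0]) cylinder(h = 21, r = 74);
translate([176, 506, 21]) cylinder(h = 175, r = 18);
translate([176, 506, 196]) cylinder(h = 21, r = 74);


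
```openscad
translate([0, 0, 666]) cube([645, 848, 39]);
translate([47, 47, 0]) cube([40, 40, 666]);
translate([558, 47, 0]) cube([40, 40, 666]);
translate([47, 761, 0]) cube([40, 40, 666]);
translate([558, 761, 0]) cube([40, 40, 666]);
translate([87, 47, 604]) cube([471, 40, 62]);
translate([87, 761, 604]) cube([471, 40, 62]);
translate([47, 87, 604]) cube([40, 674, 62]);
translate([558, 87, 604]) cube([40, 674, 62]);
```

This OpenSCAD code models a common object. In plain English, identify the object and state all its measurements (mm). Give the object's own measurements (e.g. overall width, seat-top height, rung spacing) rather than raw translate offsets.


A rectangular dining table. The top is 645×848×39 mm with its upper surface at z = 705 mm. It stands on four 40×40 mm square legs, each inset 47 mm from the nearest pair of top edges, running from the floor to the underside of the top. Four apron rails, 40 mm thick and 62 mm tall, run between adjacent legs with their top edges flush with the underside of the top and their outer faces flush with the legs' outer faces.


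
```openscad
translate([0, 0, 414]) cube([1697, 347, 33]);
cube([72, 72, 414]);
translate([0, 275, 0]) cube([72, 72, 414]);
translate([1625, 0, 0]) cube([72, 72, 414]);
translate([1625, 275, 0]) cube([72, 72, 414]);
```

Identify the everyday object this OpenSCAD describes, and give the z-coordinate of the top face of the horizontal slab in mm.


A bench. The seat-top height is 447 mm.

A long slab on four corner posts — a bench. The slab sits at z = 414 with thickness 33, so the top is 414 + 33 = 447 mm.


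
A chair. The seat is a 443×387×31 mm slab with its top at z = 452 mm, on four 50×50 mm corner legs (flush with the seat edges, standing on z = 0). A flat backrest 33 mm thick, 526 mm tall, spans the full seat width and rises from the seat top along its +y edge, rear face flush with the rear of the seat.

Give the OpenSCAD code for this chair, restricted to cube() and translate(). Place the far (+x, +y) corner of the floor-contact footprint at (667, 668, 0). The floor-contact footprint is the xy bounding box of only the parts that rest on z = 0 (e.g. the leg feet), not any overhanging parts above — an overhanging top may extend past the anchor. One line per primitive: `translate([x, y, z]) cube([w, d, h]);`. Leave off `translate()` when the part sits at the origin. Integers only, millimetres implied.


translate([224, 281, 421]) cube([443, 387, 31]);
translate([224, 281, 0]) cube([50, 50, 421]);
translate([617, 281, 0]) cube([50, 50, 421]);
translate([224, 618, 0]) cube([50, 50, 421]);
translate([617, 618, 0]) cube([50, 50, 421]);
translate([224, 635, 452]) cube([443, 33, 526]);


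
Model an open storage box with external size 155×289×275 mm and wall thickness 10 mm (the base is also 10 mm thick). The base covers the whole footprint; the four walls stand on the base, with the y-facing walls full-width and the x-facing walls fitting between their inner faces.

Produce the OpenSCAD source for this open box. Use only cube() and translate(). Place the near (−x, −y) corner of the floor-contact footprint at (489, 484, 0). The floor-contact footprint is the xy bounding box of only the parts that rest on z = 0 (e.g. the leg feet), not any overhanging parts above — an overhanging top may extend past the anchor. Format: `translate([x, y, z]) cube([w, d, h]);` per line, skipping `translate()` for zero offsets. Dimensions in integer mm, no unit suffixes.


translate([489, 484, 0]) cube([155, 289, 10]);
translate([489, 484, 10]) cube([155, 10, 265]);
translate([489, 763, 10]) cube([155, 10, 265]);
translate([489, 494, 10]) cube([10, 269, 265]);
translate([634, 494, 10]) cube([10, 269, 265]);


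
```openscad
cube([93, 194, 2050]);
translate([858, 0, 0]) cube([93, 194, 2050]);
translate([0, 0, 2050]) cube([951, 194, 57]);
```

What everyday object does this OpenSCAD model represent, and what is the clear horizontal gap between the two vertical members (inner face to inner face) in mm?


A door frame. The clear opening width is 765 mm.

Two 2050 mm tall posts with a header on top — a door frame. The left jamb is 93 mm wide at x = 0; the right jamb starts at x = 858. The clear opening is 858 − 93 = 765 mm.


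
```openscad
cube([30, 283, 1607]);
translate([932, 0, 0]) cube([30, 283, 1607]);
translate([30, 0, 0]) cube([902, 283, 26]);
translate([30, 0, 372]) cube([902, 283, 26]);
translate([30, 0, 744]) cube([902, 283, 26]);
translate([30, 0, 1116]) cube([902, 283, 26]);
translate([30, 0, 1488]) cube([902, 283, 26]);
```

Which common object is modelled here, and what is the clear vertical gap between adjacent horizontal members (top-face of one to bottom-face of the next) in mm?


A bookshelf. The clear shelf gap is 346 mm.

Two tall side panels with 5 horizontal boards between them — a bookshelf. The first two shelf undersides are at z = 0 and z = 372; with shelf thickness 26, the clear gap is 372 − 0 − 26 = 346 mm.


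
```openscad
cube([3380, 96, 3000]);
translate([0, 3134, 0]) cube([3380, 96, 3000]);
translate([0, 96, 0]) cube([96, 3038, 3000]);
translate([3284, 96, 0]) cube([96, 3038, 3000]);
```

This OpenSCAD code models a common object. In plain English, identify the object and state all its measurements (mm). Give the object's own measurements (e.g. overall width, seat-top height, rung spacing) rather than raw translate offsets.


The wall frame of a small rectangular building: four walls, each 3000 mm tall and 96 mm thick, enclosing a footprint 3380 mm (x) by 3230 mm (y) outside-to-outside, with no floor or roof. The front and back walls (the −y and +y sides) span the full width; the two side walls fit between them.


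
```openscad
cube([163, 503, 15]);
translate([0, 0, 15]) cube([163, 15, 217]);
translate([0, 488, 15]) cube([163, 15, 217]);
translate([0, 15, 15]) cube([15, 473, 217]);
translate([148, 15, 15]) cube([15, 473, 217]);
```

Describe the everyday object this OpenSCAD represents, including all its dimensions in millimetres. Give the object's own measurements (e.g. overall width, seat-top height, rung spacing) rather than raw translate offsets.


An open-topped rectangular box: outside dimensions 163×503×232 mm, with a uniform wall and base thickness of 15 mm. The base is a full 163×503 slab on the floor; four walls sit on top of the base. The front and back walls (the −y and +y sides) span the full width; the two side walls fit between them.


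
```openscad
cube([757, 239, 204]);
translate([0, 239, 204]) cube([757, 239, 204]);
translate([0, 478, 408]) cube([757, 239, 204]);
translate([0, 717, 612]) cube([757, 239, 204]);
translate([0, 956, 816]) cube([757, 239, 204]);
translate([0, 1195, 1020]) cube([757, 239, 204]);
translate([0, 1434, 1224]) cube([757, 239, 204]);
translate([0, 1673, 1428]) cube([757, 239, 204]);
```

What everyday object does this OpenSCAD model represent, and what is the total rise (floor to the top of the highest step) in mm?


A staircase. The total rise is 1632 mm.

8 identical blocks, each offset up and back from the previous — a staircase. Each step is 204 mm tall and there are 8 of them, so the total rise is 8 × 204 = 1632 mm.


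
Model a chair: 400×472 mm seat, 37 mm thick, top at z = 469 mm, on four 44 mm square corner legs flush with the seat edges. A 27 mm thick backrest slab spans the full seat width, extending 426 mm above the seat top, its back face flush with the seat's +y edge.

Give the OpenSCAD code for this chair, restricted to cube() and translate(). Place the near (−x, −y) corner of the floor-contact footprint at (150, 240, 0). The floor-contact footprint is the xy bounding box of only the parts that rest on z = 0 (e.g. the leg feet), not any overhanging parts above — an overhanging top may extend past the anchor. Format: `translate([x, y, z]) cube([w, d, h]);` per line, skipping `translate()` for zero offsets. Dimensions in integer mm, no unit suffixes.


translate([150, 240, 432]) cube([400, 472, 37]);
translate([150, 240, 0]) cube([44, 44, 432]);
translate([506, 240, 0]) cube([44, 44, 432]);
translate([150, 668, 0]) cube([44, 44, 432]);
translate([506, 668, 0]) cube([44, 44, 432]);
translate([150, 685, 469]) cube([400, 27, 426]);


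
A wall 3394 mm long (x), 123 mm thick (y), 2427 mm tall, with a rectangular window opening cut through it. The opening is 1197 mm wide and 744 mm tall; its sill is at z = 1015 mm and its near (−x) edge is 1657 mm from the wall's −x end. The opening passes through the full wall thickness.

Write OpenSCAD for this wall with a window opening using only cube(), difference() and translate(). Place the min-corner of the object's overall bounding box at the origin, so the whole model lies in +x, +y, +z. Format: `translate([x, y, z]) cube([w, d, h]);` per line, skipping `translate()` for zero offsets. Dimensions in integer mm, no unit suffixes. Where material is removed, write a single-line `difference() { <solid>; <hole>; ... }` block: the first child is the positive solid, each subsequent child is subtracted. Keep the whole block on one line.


difference() { cube([3394, 123, 2427]); translate([1657, 0, 1015]) cube([1197, 123, 744]); }


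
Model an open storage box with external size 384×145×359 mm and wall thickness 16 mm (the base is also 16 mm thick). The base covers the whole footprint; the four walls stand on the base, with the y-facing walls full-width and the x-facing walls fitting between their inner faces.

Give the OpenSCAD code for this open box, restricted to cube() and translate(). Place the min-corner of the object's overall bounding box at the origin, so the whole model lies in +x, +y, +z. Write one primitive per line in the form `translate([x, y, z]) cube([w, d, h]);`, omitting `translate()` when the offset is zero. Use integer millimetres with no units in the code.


cube([384, 145, 16]);
translate([0, 0, 16]) cube([384, 16, 343]);
translate([0, 129, 16]) cube([384, 16, 343]);
translate([0, 16, 16]) cube([16, 113, 343]);
translate([368, 16, 16]) cube([16, 113, 343]);


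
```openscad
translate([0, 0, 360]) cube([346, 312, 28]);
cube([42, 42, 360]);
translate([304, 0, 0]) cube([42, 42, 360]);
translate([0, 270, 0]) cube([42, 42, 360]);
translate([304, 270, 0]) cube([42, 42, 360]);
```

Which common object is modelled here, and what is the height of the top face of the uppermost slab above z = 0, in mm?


A stool. The seat height is 388 mm.

A 346×312×28 slab at z = 360 on four corner posts — a stool. The seat top is 360 + 28 = 388 mm.


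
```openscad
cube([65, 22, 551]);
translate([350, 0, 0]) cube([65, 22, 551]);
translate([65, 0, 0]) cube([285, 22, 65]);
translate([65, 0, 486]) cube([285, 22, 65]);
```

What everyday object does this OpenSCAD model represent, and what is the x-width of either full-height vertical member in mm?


A picture frame. The border width is 65 mm.

Four thin pieces enclosing a rectangular opening — a picture frame. The two full-height stiles are 551 mm tall; the top rail sits at z = 486 and is 65 mm tall, so the border above the opening is 551 − 486 = 65 mm, matching the stile x-width.


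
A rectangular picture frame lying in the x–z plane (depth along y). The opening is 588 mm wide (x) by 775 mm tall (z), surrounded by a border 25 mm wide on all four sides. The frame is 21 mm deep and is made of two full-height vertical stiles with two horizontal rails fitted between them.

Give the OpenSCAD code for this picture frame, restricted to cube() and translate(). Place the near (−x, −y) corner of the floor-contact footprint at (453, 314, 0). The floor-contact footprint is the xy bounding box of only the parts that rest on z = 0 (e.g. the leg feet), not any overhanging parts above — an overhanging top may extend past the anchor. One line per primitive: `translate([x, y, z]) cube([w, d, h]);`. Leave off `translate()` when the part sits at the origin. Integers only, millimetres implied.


translate([453, 314, 0]) cube([25, 21, 825]);
translate([1066, 314, 0]) cube([25, 21, 825]);
translate([478, 314, 0]) cube([588, 21, 25]);
translate([478, 314, 800]) cube([588, 21, 25]);


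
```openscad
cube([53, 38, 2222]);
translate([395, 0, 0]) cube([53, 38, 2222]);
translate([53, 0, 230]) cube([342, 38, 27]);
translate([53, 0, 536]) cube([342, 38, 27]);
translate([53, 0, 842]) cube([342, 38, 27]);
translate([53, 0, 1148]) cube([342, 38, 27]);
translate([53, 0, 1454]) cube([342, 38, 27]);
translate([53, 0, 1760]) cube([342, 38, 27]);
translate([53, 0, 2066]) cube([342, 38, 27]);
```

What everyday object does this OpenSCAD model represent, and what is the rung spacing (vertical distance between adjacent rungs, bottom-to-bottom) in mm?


A ladder. The rung spacing is 306 mm.

Two tall 53×38 posts with 7 short bars between them — a ladder. Adjacent rungs sit at z = 230 and z = 536, so the spacing is 536 − 230 = 306 mm.


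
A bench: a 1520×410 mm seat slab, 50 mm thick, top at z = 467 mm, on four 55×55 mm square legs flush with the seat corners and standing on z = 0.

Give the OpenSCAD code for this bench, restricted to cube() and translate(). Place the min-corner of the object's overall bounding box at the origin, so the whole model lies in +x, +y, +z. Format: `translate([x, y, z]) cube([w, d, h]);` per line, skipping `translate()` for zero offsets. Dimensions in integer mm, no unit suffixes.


translate([0, 0, 417]) cube([1520, 410, 50]);
cube([55, 55, 417]);
translate([0, 355, 0]) cube([55, 55, 417]);
translate([1465, 0, 0]) cube([55, 55, 417]);
translate([1465, 355, 0]) cube([55, 55, 417]);


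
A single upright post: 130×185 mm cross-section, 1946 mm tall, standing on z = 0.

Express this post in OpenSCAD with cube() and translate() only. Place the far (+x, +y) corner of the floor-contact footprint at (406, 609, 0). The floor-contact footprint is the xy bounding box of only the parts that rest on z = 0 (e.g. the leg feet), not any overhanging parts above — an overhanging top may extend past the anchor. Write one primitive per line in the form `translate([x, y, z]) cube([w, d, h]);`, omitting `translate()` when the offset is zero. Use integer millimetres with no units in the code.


translate([276, 424, 0]) cube([130, 185, 1946]);


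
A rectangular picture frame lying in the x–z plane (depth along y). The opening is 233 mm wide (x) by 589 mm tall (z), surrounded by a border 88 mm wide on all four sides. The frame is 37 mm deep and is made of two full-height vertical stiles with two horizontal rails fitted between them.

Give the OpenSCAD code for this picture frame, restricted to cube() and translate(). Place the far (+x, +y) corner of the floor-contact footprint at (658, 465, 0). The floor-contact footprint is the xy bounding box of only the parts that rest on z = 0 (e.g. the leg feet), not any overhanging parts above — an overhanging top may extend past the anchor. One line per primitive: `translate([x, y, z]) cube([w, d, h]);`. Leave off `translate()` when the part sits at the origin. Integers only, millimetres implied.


translate([249, 428, 0]) cube([88, 37, 765]);
translate([570, 428, 0]) cube([88, 37, 765]);
translate([337, 428, 0]) cube([233, 37, 88]);
translate([337, 428, 677]) cube([233, 37, 88]);


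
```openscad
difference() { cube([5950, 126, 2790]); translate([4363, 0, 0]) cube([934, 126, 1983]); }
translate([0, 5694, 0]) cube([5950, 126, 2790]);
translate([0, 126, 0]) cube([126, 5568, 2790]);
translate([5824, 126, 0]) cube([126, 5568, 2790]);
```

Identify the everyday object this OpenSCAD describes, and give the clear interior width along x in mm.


A single room. The interior width is 5698 mm.

Four walls enclosing a rectangle with a door in the front wall — a room. Outside width 5950 minus two 126 mm walls gives 5698 mm.


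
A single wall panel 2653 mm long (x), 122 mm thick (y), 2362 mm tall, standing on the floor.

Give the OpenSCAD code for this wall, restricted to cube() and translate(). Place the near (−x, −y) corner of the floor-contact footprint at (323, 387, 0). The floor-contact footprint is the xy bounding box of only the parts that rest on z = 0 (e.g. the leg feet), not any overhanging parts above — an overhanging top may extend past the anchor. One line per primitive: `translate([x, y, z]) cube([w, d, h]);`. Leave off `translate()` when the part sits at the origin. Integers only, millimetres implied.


translate([323, 387, 0]) cube([2653, 122, 2362]);


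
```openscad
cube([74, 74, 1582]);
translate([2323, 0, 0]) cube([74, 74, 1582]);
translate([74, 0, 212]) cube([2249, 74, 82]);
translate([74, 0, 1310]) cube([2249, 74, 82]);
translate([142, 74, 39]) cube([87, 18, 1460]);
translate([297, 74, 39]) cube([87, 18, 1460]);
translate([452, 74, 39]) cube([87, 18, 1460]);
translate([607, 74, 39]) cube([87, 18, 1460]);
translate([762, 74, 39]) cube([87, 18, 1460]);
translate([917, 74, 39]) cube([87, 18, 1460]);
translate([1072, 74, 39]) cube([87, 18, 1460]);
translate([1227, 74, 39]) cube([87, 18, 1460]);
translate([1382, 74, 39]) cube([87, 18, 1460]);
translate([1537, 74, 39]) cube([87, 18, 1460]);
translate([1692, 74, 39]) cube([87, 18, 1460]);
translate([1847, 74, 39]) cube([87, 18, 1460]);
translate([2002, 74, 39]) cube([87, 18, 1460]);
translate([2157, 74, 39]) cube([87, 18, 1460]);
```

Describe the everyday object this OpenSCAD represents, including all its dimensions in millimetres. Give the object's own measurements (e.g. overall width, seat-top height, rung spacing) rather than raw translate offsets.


A fence section. Two 74×74 mm posts, 1582 mm tall, stand on the floor with a clear span of 2249 mm between their inner faces. Two horizontal rails of 74×82 mm section span the gap between the posts with their undersides at z = 212 mm and z = 1310 mm, flush with the posts' −y face. 14 pickets, each 87 mm wide, 18 mm thick and 1460 mm tall, are fixed to the +y face of the rails with their bottoms at z = 39 mm, spaced across the span with a 68 mm gap after the −x post and between neighbouring pickets, with 79 mm left before the +x post.


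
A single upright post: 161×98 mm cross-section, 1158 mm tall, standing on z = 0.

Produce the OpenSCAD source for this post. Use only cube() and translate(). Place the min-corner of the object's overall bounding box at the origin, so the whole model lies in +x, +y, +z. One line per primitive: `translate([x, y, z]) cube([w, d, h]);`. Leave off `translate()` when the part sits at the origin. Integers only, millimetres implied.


cube([161, 98, 1158]);


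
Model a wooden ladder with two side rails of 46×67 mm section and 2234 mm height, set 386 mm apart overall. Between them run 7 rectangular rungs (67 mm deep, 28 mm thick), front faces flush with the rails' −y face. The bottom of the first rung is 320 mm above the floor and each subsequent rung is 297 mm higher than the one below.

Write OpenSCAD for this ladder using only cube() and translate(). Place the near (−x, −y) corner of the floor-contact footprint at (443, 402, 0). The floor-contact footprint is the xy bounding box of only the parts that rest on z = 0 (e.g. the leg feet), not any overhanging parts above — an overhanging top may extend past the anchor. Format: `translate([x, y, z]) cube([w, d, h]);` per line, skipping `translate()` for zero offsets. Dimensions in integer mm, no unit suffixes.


// rung span = 386 - 2*46 = 294
// rung[k] z = 320 + k*297
translate([443, 402, 0]) cube([46, 67, 2234]);
translate([783, 402, 0]) cube([46, 67, 2234]);
translate([489, 402, 320]) cube([294, 67, 28]);
translate([489, 402, 617]) cube([294, 67, 28]);
translate([489, 402, 914]) cube([294, 67, 28]);
translate([489, 402, 1211]) cube([294, 67, 28]);
translate([489, 402, 1508]) cube([294, 67, 28]);
translate([489, 402, 1805]) cube([294, 67, 28]);
translate([489, 402, 2102]) cube([294, 67, 28]);
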